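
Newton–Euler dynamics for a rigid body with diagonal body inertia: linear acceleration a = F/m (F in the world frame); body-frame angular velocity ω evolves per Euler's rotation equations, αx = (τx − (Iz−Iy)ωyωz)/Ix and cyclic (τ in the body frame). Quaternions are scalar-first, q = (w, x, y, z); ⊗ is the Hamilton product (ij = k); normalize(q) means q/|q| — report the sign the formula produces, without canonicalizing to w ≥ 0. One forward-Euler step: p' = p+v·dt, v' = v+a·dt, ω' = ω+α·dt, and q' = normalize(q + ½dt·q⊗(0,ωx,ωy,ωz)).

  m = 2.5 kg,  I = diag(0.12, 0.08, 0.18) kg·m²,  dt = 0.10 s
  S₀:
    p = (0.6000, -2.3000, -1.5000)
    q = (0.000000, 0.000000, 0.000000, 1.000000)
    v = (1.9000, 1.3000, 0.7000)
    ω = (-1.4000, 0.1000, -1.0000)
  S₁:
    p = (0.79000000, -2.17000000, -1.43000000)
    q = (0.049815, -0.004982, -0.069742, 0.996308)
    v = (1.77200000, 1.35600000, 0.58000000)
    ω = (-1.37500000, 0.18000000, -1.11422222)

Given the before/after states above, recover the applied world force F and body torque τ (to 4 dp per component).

F = (-3.2000, 1.4000, -3.0000)
τ = (0.0200, -0.0200, -0.2000)

ω₁ − ω₀ = (0.02500000, 0.08000000, -0.11422222)
I·α + gyro = (0.0200, -0.0200, -0.2000)
Δv = v₁−v₀ = (-0.12800000, 0.05600000, -0.12000000)
m·(v₁−v₀)/dt = (-3.2000, 1.4000, -3.0000)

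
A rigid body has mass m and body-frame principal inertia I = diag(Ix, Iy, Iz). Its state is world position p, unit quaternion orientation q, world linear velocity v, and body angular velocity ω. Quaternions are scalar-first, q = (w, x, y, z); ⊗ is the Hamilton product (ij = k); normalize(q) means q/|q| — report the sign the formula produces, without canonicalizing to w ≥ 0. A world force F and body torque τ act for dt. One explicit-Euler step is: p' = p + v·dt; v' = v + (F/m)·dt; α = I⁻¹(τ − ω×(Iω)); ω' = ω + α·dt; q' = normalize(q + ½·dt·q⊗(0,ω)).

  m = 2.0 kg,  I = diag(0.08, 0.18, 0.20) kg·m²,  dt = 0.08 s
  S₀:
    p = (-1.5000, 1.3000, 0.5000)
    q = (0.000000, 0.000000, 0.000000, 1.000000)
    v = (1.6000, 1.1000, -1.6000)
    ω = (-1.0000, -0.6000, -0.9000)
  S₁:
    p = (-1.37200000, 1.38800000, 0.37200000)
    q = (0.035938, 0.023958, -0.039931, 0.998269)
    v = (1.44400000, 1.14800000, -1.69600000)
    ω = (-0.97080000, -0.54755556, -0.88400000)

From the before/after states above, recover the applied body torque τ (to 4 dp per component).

Δω = ω₁−ω₀ = (0.02920000, 0.05244444, 0.01600000)
gyro term ω₀×Iω₀ = (0.0108, -0.1080, 0.0600)
τ = I·(Δω/dt) + ω₀×(Iω₀) = (0.0400, 0.0100, 0.1000)

τ = (0.0400, 0.0100, 0.1000)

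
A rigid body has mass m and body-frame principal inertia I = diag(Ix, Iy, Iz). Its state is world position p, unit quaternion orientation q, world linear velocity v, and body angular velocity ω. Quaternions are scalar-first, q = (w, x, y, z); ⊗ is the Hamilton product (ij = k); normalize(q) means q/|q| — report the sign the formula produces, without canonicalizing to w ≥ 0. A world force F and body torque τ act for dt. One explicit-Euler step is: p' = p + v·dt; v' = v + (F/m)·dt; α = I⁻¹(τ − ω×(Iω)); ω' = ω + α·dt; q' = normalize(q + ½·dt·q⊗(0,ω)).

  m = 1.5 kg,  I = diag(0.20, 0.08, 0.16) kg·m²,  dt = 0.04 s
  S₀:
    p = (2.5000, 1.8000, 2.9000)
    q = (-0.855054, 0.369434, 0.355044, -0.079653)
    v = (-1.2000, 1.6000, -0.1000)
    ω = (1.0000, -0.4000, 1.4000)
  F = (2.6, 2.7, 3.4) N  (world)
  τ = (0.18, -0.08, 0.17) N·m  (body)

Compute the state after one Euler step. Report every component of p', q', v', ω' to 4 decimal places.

p' = (2.4520, 1.8640, 2.8960)
q' = (-0.8568, 0.3614, 0.3497, -0.1136)
v' = (-1.1307, 1.6720, -0.0093)
ω' = (1.0450, -0.4680, 1.4305)

new position p' = (2.4520, 1.8640, 2.8960)
v + (F/m)dt = (-1.1307, 1.6720, -0.0093)
precession coupling ω×(Iω) = (-0.0448, 0.0560, 0.0480)
angular accel α = (1.1240, -1.7000, 0.7625)
new body rate ω' = (1.0450, -0.4680, 1.4305)
2q̇ = q⊗(0,ω) = (-0.1159022, -0.3898536, -0.2548390, -1.6998932)
q + ½dt·q⊗(0,ω), renormalized = (-0.8568, 0.3614, 0.3497, -0.1136)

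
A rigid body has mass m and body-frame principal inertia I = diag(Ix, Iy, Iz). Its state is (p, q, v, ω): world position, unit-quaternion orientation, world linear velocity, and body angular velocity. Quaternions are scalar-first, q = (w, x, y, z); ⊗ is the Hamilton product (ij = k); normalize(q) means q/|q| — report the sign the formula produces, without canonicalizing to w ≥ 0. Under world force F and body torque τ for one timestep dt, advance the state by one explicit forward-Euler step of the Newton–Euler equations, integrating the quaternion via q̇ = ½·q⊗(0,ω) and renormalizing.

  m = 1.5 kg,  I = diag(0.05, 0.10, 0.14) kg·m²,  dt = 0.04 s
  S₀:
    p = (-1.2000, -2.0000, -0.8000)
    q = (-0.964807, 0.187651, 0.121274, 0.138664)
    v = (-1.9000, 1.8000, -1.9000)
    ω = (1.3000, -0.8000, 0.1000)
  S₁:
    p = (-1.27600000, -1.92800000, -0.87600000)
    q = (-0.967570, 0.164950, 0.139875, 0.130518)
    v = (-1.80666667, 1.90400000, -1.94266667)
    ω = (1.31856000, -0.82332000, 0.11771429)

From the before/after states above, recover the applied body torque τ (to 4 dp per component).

rate change Δω = (0.01856000, -0.02332000, 0.01771429)
I·α + gyro = (0.0200, -0.0700, 0.0100)

τ = (0.0200, -0.0700, 0.0100)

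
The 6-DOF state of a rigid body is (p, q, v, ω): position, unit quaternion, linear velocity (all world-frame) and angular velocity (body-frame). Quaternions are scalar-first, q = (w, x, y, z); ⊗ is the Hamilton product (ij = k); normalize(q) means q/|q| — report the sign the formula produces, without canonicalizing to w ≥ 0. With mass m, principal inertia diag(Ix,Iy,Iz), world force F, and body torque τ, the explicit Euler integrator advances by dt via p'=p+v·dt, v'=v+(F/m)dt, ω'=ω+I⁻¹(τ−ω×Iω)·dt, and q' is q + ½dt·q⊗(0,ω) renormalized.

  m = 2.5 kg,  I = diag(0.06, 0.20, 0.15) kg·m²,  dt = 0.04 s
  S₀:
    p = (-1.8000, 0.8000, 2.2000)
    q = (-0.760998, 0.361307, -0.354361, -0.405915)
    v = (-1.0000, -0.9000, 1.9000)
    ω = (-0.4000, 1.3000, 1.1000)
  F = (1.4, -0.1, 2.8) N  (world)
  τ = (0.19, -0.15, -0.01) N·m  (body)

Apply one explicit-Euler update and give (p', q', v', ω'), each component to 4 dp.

angular accel α = (4.3583, -0.9480, 0.4187)
ω + α·dt = (-0.2257, 1.2621, 1.1167)
q⊗(0,ω) = (1.0516986, 0.4422916, -1.2243691, -0.5091431)
q' = normalize(q + ½dt·q⊗(0,ω)) = (-0.7395, 0.3699, -0.3786, -0.4158)
p' = p + v·dt = (-1.8400, 0.7640, 2.2760)
v + (F/m)dt = (-0.9776, -0.9016, 1.9448)

p' = (-1.8400, 0.7640, 2.2760)
q' = (-0.7395, 0.3699, -0.3786, -0.4158)
v' = (-0.9776, -0.9016, 1.9448)
ω' = (-0.2257, 1.2621, 1.1167)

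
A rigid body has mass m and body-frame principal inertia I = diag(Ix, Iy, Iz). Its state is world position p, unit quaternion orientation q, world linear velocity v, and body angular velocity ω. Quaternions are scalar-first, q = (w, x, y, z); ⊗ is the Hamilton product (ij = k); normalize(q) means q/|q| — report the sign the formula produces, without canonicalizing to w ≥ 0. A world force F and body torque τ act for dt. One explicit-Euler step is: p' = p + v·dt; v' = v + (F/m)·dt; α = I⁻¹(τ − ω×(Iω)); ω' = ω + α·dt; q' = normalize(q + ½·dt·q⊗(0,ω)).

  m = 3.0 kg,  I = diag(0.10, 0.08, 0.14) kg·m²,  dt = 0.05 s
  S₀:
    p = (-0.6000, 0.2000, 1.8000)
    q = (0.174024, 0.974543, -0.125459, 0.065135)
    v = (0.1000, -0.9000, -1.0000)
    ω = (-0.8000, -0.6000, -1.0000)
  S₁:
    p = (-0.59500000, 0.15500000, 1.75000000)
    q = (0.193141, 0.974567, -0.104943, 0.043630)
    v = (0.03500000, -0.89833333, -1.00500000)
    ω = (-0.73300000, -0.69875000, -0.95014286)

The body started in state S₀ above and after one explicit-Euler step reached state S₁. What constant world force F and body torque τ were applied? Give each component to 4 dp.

F = (-3.9000, 0.1000, -0.3000)
τ = (0.1700, -0.1900, 0.1300)

rate change Δω = (0.06700000, -0.09875000, 0.04985714)
ω₀×(Iω₀) = (0.0360, -0.0320, -0.0096)
applied torque τ = (0.1700, -0.1900, 0.1300)
velocity change Δv = (-0.06500000, 0.00166667, -0.00500000)
F = m·Δv/dt = (-3.9000, 0.1000, -0.3000)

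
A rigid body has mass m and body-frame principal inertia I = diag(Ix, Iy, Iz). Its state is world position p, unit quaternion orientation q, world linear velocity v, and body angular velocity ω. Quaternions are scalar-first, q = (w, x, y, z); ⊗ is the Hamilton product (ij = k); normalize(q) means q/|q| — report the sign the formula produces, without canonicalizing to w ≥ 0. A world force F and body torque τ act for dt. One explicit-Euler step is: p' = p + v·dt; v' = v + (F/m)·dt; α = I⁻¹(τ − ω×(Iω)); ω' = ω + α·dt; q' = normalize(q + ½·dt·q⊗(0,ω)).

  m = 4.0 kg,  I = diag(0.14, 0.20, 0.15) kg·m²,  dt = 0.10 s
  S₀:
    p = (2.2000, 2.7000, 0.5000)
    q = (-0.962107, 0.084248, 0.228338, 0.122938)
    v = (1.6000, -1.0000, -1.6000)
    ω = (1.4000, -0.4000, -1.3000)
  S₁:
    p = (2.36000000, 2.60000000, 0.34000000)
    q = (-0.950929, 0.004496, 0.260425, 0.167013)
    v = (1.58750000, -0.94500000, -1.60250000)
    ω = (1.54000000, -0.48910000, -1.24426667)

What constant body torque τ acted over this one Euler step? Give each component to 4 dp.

τ = (0.1700, -0.1600, 0.0500)

rate change Δω = (0.14000000, -0.08910000, 0.05573333)
τ = I·(Δω/dt) + ω₀×(Iω₀) = (0.1700, -0.1600, 0.0500)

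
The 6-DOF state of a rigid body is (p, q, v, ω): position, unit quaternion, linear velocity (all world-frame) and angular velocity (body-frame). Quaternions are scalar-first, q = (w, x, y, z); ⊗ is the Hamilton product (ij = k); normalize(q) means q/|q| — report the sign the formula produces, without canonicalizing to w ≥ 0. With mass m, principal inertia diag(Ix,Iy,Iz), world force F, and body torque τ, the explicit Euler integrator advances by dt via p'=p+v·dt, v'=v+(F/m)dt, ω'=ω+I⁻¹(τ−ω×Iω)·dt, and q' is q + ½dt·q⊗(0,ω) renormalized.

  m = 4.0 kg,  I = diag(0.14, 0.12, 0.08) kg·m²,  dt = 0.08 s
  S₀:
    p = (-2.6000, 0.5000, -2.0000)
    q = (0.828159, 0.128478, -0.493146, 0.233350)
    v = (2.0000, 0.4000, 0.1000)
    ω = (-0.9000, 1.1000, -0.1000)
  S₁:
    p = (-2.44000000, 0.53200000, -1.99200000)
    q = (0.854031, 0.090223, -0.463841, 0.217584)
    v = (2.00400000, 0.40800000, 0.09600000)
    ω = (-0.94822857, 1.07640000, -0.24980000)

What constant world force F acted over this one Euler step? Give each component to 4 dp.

v₁ − v₀ = (0.00400000, 0.00800000, -0.00400000)
F = m·Δv/dt = (0.2000, 0.4000, -0.2000)

F = (0.2000, 0.4000, -0.2000)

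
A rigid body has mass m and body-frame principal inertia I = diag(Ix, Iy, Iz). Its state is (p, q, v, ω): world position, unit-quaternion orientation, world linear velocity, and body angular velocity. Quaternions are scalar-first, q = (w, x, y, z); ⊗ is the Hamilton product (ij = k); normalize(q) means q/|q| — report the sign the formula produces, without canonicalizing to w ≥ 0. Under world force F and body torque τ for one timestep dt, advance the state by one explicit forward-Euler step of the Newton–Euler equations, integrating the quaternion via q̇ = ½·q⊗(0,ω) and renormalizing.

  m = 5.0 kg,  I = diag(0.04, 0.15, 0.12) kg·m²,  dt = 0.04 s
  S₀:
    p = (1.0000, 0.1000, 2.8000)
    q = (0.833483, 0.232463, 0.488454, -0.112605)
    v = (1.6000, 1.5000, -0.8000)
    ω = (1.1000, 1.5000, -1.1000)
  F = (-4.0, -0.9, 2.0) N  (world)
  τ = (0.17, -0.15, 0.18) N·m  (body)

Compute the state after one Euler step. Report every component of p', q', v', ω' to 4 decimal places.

linear accel F/m = (-0.8000, -0.1800, 0.4000)
p' = p + v·dt = (1.0640, 0.1600, 2.7680)
v + (F/m)dt = (1.5680, 1.4928, -0.7840)
ω×(Iω) gyroscopic = (0.0495, 0.0968, 0.1815)
angular accel α = (3.0125, -1.6453, -0.0125)
ω + α·dt = (1.2205, 1.4342, -1.1005)
q⊗(0,ω) = (-1.1122558, 0.5484394, 1.3820683, -1.1054362)
q + ½dt·q⊗(0,ω), renormalized = (0.8105, 0.2432, 0.5156, -0.1346)

p' = (1.0640, 0.1600, 2.7680)
q' = (0.8105, 0.2432, 0.5156, -0.1346)
v' = (1.5680, 1.4928, -0.7840)
ω' = (1.2205, 1.4342, -1.1005)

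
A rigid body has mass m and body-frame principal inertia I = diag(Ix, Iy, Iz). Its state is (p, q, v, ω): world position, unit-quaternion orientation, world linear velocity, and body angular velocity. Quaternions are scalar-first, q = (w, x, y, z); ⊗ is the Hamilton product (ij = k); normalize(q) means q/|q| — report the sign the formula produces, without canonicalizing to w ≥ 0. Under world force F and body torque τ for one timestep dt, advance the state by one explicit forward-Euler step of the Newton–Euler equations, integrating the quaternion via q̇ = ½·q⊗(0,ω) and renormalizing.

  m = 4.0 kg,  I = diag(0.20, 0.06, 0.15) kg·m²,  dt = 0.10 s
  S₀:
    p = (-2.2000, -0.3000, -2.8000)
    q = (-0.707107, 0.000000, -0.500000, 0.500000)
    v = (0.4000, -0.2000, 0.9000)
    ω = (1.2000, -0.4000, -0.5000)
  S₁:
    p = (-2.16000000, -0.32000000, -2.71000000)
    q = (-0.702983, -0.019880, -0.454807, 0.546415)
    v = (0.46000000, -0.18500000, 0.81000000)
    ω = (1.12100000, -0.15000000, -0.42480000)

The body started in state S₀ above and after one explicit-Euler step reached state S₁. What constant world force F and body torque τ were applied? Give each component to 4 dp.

ω₁ − ω₀ = (-0.07900000, 0.25000000, 0.07520000)
gyro term ω₀×Iω₀ = (0.0180, -0.0300, 0.0672)
I·α + gyro = (-0.1400, 0.1200, 0.1800)
v₁ − v₀ = (0.06000000, 0.01500000, -0.09000000)
m·(v₁−v₀)/dt = (2.4000, 0.6000, -3.6000)

F = (2.4000, 0.6000, -3.6000)
τ = (-0.1400, 0.1200, 0.1800)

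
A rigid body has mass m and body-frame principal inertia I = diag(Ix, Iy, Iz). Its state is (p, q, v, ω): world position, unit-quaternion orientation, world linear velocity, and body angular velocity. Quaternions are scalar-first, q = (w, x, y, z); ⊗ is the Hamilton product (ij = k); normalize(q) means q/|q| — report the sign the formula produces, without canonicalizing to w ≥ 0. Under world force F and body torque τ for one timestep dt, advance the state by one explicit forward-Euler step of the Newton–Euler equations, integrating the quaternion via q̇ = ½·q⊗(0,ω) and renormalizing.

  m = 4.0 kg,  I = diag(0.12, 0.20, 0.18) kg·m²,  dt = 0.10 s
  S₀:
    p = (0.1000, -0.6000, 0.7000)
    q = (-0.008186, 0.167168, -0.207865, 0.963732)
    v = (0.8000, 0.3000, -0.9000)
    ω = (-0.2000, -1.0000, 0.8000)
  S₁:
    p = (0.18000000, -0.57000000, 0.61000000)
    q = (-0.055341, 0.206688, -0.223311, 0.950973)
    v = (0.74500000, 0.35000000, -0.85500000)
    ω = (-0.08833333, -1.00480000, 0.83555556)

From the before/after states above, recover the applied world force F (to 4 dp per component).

F = (-2.2000, 2.0000, 1.8000)

v₁ − v₀ = (-0.05500000, 0.05000000, 0.04500000)
F = m·Δv/dt = (-2.2000, 2.0000, 1.8000)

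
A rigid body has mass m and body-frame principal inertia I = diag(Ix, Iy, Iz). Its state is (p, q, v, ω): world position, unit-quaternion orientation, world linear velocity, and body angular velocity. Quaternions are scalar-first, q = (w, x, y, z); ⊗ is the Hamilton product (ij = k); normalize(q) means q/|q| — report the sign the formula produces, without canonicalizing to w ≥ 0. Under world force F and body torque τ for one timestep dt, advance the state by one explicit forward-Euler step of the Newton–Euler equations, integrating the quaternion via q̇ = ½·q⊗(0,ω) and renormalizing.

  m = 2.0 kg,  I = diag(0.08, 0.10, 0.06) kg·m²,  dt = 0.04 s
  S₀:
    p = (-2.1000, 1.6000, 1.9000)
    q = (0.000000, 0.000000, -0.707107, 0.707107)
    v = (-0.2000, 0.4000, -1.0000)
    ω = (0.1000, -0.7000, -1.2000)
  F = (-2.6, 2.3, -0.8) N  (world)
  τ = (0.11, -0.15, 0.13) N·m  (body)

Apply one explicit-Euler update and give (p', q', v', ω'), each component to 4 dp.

p' = (-2.1080, 1.6160, 1.8600)
q' = (0.0071, 0.0269, -0.7054, 0.7082)
v' = (-0.2520, 0.4460, -1.0160)
ω' = (0.1718, -0.7590, -1.1124)

gyro term ω×Iω = (-0.0336, -0.0024, -0.0014)
α = I⁻¹(τ − ω×Iω) = (1.7950, -1.4760, 2.1900)
ω' = ω + α·dt = (0.1718, -0.7590, -1.1124)
Hamilton product q⊗(0,ω) = (0.3535535, 1.3435033, 0.0707107, 0.0707107)
q' = normalize(q + ½dt·q⊗(0,ω)) = (0.0071, 0.0269, -0.7054, 0.7082)
a = F/m = (-1.3000, 1.1500, -0.4000)
new position p' = (-2.1080, 1.6160, 1.8600)
new velocity v' = (-0.2520, 0.4460, -1.0160)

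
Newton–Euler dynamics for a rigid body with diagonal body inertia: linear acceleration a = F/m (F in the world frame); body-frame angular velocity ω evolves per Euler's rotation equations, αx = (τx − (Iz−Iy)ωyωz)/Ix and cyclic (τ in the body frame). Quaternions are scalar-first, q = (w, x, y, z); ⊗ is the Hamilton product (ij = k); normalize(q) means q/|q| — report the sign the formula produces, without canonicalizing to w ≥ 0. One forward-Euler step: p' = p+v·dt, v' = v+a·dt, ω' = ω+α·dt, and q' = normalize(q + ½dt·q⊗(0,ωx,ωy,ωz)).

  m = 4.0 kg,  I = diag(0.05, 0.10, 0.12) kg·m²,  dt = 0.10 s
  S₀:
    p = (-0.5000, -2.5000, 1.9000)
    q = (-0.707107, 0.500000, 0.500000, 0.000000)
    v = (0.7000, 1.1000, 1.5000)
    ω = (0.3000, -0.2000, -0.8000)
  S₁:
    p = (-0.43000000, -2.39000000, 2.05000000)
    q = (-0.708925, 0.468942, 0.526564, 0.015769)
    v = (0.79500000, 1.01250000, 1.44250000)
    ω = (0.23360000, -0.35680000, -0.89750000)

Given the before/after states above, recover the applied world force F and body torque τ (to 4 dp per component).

F = (3.8000, -3.5000, -2.3000)
τ = (-0.0300, -0.1400, -0.1200)

v₁ − v₀ = (0.09500000, -0.08750000, -0.05750000)
F = m·Δv/dt = (3.8000, -3.5000, -2.3000)
Δω = ω₁−ω₀ = (-0.06640000, -0.15680000, -0.09750000)
τ = I·(Δω/dt) + ω₀×(Iω₀) = (-0.0300, -0.1400, -0.1200)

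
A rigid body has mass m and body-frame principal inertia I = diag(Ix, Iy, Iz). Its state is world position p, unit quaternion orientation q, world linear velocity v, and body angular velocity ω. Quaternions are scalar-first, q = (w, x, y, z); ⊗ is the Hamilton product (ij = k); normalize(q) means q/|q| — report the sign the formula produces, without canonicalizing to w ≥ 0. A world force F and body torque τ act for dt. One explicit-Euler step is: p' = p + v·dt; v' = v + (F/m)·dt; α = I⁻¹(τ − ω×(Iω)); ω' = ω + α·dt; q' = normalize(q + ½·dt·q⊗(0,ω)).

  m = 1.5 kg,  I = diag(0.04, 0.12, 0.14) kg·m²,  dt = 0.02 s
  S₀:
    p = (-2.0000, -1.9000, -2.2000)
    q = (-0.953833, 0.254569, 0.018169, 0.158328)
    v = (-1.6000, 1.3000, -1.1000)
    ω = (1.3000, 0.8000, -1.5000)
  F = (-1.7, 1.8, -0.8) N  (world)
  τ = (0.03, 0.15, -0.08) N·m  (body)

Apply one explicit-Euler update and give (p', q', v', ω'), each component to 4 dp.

ω×(Iω) gyroscopic = (-0.0240, 0.1950, 0.0832)
α = I⁻¹(τ − ω×Iω) = (1.3500, -0.3750, -1.1657)
ω + α·dt = (1.3270, 0.7925, -1.5233)
2q̇ = q⊗(0,ω) = (-0.1079829, -1.3938988, -0.1753865, 1.6107850)
q' = normalize(q + ½dt·q⊗(0,ω)) = (-0.9547, 0.2406, 0.0164, 0.1744)
new position p' = (-2.0320, -1.8740, -2.2220)
v' = v + a·dt = (-1.6227, 1.3240, -1.1107)

p' = (-2.0320, -1.8740, -2.2220)
q' = (-0.9547, 0.2406, 0.0164, 0.1744)
v' = (-1.6227, 1.3240, -1.1107)
ω' = (1.3270, 0.7925, -1.5233)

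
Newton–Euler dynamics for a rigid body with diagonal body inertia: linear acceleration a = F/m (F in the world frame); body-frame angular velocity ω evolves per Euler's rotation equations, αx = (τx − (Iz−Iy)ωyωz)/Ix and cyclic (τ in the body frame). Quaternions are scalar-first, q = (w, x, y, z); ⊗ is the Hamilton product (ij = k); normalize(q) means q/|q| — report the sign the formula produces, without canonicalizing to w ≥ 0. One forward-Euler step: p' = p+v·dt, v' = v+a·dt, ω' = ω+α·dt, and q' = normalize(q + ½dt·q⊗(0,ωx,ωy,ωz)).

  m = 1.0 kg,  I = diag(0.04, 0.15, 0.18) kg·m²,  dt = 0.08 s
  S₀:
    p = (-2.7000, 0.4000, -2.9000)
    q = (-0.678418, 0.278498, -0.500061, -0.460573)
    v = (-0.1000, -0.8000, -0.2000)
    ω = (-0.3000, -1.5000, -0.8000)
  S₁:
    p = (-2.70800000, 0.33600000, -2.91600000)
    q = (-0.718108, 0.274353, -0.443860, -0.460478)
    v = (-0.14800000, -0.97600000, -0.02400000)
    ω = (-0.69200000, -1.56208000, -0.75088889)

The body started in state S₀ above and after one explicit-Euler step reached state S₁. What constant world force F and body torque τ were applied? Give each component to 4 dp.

Δω = ω₁−ω₀ = (-0.39200000, -0.06208000, 0.04911111)
gyro term ω₀×Iω₀ = (0.0360, -0.0336, 0.0495)
τ = I·(Δω/dt) + ω₀×(Iω₀) = (-0.1600, -0.1500, 0.1600)
Δv = v₁−v₀ = (-0.04800000, -0.17600000, 0.17600000)
applied force F = (-0.6000, -2.2000, 2.2000)

F = (-0.6000, -2.2000, 2.2000)
τ = (-0.1600, -0.1500, 0.1600)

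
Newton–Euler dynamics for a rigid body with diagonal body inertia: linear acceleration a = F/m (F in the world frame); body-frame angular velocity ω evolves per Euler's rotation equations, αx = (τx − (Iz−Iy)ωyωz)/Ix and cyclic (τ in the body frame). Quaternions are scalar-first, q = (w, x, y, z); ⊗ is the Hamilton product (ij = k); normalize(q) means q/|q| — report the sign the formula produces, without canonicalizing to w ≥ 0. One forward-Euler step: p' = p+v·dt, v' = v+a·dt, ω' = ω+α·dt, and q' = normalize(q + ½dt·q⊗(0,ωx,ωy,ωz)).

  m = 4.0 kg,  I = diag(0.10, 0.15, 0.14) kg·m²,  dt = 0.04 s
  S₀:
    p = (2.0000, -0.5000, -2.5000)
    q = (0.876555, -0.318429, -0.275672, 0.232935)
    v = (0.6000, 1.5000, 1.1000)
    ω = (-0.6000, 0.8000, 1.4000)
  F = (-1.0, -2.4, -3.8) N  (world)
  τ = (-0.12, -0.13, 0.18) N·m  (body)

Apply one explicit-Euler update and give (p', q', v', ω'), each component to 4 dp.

p' = (2.0240, -0.4400, -2.4560)
q' = (0.8701, -0.3402, -0.2554, 0.2489)
v' = (0.5900, 1.4760, 1.0620)
ω' = (-0.6435, 0.7564, 1.4583)

angular accel α = (-1.0880, -1.0907, 1.4571)
ω' = ω + α·dt = (-0.6435, 0.7564, 1.4583)
2q̇ = q⊗(0,ω) = (-0.2966288, -1.0982218, 1.0072836, 0.8070306)
updated quaternion q' = (0.8701, -0.3402, -0.2554, 0.2489)
a = (-0.2500, -0.6000, -0.9500)
new position p' = (2.0240, -0.4400, -2.4560)
v' = v + a·dt = (0.5900, 1.4760, 1.0620)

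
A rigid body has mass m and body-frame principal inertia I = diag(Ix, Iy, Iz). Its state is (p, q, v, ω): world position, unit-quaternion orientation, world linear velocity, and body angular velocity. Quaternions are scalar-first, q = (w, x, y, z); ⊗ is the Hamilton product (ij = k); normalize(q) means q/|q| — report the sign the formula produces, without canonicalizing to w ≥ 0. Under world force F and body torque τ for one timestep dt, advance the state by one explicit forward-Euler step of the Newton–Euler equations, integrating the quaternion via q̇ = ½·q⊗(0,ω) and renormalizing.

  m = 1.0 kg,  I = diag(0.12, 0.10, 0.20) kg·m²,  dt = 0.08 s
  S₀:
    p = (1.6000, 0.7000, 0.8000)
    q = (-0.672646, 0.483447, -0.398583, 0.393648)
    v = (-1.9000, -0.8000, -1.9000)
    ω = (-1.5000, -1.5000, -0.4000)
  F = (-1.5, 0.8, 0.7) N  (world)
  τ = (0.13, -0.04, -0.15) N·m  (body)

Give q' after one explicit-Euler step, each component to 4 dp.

q' = (-0.6588, 0.5517, -0.3727, 0.3502)

q⊗(0,ω) = (0.2847552, 1.7588742, 0.6118758, -1.0539866)
q' = normalize(q + ½dt·q⊗(0,ω)) = (-0.6588, 0.5517, -0.3727, 0.3502)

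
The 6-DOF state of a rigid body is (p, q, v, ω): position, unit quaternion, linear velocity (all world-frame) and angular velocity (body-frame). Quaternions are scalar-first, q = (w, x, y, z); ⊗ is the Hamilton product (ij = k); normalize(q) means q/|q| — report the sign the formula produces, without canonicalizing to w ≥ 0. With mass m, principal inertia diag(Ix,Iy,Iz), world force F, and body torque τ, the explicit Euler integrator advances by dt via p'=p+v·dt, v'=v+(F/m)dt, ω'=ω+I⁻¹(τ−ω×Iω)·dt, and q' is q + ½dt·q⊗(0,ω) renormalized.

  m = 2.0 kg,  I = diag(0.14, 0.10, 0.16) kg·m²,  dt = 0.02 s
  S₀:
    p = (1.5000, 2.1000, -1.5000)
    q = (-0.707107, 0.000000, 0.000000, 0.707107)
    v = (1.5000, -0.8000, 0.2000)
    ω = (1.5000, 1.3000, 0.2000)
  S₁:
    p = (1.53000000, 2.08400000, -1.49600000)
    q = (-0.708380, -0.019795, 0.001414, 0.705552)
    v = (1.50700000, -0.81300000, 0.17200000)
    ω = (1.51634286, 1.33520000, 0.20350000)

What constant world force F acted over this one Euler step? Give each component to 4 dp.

velocity change Δv = (0.00700000, -0.01300000, -0.02800000)
applied force F = (0.7000, -1.3000, -2.8000)

F = (0.7000, -1.3000, -2.8000)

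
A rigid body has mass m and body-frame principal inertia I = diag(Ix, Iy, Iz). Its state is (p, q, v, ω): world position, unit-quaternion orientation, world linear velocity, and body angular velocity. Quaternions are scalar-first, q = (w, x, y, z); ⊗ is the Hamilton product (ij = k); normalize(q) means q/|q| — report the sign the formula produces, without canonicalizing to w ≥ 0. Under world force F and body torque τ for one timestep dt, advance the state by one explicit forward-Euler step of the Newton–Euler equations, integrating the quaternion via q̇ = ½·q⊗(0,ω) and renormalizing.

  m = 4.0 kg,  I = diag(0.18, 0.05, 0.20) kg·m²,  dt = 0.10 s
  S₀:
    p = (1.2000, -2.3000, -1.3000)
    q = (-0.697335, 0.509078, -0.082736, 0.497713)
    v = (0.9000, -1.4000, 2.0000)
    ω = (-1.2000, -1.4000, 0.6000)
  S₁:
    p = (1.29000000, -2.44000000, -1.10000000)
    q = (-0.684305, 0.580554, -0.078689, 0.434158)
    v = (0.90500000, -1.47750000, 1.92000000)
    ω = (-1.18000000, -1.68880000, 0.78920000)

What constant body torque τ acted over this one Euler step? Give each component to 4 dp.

rate change Δω = (0.02000000, -0.28880000, 0.18920000)
gyro term ω₀×Iω₀ = (-0.1260, 0.0144, -0.2184)
τ = I·(Δω/dt) + ω₀×(Iω₀) = (-0.0900, -0.1300, 0.1600)

τ = (-0.0900, -0.1300, 0.1600)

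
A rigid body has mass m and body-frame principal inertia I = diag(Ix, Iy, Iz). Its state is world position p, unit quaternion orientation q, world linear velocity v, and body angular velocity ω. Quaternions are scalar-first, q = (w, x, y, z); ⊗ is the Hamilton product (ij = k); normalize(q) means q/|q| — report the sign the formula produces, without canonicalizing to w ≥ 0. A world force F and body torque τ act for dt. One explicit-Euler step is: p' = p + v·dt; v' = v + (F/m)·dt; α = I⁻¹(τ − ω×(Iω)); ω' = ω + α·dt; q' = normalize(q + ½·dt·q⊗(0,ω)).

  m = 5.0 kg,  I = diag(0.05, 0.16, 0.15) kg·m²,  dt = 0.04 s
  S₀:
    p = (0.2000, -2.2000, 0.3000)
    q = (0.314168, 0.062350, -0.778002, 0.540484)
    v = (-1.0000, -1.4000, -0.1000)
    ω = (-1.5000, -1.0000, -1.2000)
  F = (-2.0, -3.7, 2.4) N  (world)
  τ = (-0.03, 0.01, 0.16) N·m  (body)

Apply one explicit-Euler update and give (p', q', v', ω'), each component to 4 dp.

linear accel F/m = (-0.4000, -0.7400, 0.4800)
new position p' = (0.1600, -2.2560, 0.2960)
v + (F/m)dt = (-1.0160, -1.4296, -0.0808)
precession coupling ω×(Iω) = (-0.0120, -0.1800, 0.1650)
(τ − ω×Iω)/I = (-0.3600, 1.1875, -0.0333)
new body rate ω' = (-1.5144, -0.9525, -1.2013)
q⊗(0,ω) = (-0.0358962, 1.0028344, -1.0500740, -1.6063546)
updated quaternion q' = (0.3132, 0.0823, -0.7983, 0.5079)

p' = (0.1600, -2.2560, 0.2960)
q' = (0.3132, 0.0823, -0.7983, 0.5079)
v' = (-1.0160, -1.4296, -0.0808)
ω' = (-1.5144, -0.9525, -1.2013)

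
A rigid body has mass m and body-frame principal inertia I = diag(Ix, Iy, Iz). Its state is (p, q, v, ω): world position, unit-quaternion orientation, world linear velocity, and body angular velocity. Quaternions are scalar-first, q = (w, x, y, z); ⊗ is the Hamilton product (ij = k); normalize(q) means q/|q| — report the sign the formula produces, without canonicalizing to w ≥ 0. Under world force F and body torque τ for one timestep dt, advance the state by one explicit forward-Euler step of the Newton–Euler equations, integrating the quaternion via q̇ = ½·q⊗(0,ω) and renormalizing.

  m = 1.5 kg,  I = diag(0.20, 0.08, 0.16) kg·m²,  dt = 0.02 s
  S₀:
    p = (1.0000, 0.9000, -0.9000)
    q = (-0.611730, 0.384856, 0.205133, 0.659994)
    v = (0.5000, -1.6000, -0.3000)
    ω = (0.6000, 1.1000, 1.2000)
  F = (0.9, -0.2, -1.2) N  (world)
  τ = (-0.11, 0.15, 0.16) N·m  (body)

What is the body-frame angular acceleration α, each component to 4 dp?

precession coupling ω×(Iω) = (0.1056, 0.0288, -0.0792)
(τ − ω×Iω)/I = (-1.0780, 1.5150, 1.4950)

α = (-1.0780, 1.5150, 1.4950)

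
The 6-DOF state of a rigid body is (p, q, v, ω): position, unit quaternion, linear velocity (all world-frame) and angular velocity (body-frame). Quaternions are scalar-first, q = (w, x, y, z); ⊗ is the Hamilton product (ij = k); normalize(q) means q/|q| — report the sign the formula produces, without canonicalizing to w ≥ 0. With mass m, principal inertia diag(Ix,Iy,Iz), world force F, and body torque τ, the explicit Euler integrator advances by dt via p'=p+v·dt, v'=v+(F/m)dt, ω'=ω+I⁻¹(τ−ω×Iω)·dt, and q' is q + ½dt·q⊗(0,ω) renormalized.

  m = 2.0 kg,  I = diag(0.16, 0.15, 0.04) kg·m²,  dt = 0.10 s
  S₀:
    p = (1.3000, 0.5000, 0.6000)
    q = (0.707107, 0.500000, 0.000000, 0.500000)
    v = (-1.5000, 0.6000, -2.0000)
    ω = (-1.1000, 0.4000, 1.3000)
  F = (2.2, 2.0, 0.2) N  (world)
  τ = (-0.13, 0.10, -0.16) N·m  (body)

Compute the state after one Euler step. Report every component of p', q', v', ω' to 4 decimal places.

precession coupling ω×(Iω) = (-0.0572, -0.1716, 0.0044)
α = I⁻¹(τ − ω×Iω) = (-0.4550, 1.8107, -4.1100)
ω' = ω + α·dt = (-1.1455, 0.5811, 0.8890)
Hamilton product q⊗(0,ω) = (-0.1000000, -0.9778177, -0.9171572, 1.1192391)
q' = normalize(q + ½dt·q⊗(0,ω)) = (0.6994, 0.4494, -0.0457, 0.5538)
a = (1.1000, 1.0000, 0.1000)
p' = p + v·dt = (1.1500, 0.5600, 0.4000)
v + (F/m)dt = (-1.3900, 0.7000, -1.9900)

p' = (1.1500, 0.5600, 0.4000)
q' = (0.6994, 0.4494, -0.0457, 0.5538)
v' = (-1.3900, 0.7000, -1.9900)
ω' = (-1.1455, 0.5811, 0.8890)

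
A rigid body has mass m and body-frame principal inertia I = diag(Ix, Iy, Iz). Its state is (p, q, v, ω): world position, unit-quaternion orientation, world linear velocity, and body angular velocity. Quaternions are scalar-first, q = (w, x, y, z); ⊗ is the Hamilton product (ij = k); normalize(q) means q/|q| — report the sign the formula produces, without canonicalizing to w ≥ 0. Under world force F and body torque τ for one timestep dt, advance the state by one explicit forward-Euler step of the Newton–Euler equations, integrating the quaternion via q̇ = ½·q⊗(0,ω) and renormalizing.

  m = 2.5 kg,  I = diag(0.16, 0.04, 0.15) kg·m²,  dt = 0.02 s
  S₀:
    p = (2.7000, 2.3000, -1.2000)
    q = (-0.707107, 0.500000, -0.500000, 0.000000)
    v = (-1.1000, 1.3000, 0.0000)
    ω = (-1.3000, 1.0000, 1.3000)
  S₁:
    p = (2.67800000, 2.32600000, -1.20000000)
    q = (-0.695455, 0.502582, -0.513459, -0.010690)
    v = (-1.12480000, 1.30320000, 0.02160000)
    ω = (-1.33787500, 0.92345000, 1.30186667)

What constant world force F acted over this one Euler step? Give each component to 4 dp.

F = (-3.1000, 0.4000, 2.7000)

Δv = v₁−v₀ = (-0.02480000, 0.00320000, 0.02160000)
applied force F = (-3.1000, 0.4000, 2.7000)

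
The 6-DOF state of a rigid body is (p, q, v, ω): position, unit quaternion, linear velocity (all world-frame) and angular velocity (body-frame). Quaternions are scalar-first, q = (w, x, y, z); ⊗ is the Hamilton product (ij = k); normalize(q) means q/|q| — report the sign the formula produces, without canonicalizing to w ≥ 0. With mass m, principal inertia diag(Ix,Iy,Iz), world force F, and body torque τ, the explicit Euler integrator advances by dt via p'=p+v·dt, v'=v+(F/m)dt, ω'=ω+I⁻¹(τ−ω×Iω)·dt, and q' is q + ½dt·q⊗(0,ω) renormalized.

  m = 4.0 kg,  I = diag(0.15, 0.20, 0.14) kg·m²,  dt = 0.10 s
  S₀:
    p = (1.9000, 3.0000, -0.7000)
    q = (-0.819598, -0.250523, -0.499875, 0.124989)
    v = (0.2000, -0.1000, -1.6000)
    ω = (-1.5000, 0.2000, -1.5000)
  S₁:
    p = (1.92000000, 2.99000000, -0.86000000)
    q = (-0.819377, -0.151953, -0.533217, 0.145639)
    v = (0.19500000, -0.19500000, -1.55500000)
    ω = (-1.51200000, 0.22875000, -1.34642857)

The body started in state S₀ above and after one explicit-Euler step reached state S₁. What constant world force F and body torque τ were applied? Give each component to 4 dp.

F = (-0.2000, -3.8000, 1.8000)
τ = (0.0000, 0.0800, 0.2000)

Δω = ω₁−ω₀ = (-0.01200000, 0.02875000, 0.15357143)
gyro term ω₀×Iω₀ = (0.0180, 0.0225, -0.0150)
I·α + gyro = (0.0000, 0.0800, 0.2000)
v₁ − v₀ = (-0.00500000, -0.09500000, 0.04500000)
F = m·Δv/dt = (-0.2000, -3.8000, 1.8000)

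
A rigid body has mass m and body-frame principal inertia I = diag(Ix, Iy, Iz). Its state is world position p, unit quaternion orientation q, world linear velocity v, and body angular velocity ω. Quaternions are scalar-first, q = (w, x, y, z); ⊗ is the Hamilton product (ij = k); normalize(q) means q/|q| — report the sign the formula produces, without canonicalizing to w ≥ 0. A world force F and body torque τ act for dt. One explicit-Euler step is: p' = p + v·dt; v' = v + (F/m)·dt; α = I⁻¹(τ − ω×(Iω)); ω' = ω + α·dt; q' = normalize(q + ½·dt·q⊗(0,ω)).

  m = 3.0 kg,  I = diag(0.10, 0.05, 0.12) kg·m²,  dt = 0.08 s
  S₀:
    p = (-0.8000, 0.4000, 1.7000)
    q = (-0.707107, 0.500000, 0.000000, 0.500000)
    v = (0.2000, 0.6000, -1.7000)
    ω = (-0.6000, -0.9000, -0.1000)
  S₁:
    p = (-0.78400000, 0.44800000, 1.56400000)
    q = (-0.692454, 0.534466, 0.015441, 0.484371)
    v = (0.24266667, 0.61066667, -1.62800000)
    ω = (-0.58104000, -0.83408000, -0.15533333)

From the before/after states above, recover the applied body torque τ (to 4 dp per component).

Δω = ω₁−ω₀ = (0.01896000, 0.06592000, -0.05533333)
τ = I·(Δω/dt) + ω₀×(Iω₀) = (0.0300, 0.0400, -0.1100)

τ = (0.0300, 0.0400, -0.1100)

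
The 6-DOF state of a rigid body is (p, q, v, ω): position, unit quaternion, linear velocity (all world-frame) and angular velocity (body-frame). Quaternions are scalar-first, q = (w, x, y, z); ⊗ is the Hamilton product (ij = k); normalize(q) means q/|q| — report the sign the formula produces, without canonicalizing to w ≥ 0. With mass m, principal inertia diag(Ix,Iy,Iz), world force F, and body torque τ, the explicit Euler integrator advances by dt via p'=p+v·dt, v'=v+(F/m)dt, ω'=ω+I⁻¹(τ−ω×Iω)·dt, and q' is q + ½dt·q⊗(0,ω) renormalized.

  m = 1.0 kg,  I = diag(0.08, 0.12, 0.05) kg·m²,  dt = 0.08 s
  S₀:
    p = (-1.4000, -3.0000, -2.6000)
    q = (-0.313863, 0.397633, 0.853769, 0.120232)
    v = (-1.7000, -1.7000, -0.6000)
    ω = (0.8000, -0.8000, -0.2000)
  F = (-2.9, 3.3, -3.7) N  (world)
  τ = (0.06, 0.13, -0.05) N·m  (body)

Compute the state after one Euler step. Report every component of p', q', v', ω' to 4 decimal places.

(τ − ω×Iω)/I = (0.8900, 1.1233, -0.4880)
ω + α·dt = (0.8712, -0.7101, -0.2390)
q⊗(0,ω) = (0.3889552, -0.3256586, 0.4268026, -0.9383490)
q + ½dt·q⊗(0,ω), renormalized = (-0.2980, 0.3842, 0.8699, 0.0826)
a = F/m = (-2.9000, 3.3000, -3.7000)
new position p' = (-1.5360, -3.1360, -2.6480)
v + (F/m)dt = (-1.9320, -1.4360, -0.8960)

p' = (-1.5360, -3.1360, -2.6480)
q' = (-0.2980, 0.3842, 0.8699, 0.0826)
v' = (-1.9320, -1.4360, -0.8960)
ω' = (0.8712, -0.7101, -0.2390)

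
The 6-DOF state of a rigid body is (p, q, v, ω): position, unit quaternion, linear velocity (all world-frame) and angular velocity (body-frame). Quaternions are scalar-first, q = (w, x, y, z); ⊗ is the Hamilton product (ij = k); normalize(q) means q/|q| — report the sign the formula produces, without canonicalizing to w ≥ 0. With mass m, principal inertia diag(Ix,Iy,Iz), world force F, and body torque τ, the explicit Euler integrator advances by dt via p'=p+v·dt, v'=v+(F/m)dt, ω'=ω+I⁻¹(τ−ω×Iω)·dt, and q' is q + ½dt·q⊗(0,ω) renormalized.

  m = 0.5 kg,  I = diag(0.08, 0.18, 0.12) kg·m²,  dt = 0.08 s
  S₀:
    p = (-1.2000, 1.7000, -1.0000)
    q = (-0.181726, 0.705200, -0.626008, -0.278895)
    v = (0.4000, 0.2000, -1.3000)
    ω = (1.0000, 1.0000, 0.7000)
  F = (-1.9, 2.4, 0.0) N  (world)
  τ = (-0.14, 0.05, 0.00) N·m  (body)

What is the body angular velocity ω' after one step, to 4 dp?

ω' = (0.9020, 1.0347, 0.6333)

(τ − ω×Iω)/I = (-1.2250, 0.4333, -0.8333)
ω + α·dt = (0.9020, 1.0347, 0.6333)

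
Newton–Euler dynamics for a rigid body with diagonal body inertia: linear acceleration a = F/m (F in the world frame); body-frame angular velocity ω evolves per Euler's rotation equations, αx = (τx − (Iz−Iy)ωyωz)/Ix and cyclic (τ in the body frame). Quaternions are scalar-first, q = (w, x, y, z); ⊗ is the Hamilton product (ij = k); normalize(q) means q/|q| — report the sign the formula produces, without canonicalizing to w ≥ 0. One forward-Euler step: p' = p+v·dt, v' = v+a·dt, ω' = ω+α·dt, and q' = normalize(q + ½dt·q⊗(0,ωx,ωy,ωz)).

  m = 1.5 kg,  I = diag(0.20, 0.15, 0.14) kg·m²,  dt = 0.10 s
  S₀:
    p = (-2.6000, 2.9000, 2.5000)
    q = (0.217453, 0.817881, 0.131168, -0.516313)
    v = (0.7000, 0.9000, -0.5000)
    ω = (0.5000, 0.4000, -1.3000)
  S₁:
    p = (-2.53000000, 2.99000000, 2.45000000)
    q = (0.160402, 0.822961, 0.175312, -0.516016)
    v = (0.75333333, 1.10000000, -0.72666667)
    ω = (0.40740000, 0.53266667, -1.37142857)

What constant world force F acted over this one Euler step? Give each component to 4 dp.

F = (0.8000, 3.0000, -3.4000)

Δv = v₁−v₀ = (0.05333333, 0.20000000, -0.22666667)
m·(v₁−v₀)/dt = (0.8000, 3.0000, -3.4000)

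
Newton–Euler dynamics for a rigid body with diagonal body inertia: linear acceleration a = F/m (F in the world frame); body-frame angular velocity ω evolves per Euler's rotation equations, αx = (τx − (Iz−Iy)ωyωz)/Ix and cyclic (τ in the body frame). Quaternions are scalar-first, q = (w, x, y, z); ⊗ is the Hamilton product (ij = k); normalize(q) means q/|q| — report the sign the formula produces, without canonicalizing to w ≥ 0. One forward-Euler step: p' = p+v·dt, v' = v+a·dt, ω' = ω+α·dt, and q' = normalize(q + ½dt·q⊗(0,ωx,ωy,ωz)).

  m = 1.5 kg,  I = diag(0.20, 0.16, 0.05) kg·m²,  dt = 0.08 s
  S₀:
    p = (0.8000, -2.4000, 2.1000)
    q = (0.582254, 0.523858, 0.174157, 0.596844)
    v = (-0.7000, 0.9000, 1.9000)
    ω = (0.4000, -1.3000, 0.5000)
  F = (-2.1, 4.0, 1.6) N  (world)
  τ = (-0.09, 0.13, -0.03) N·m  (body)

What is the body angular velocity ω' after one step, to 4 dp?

gyro term ω×Iω = (0.0715, 0.0300, 0.0208)
(τ − ω×Iω)/I = (-0.8075, 0.6250, -1.0160)
new body rate ω' = (0.3354, -1.2500, 0.4187)

ω' = (0.3354, -1.2500, 0.4187)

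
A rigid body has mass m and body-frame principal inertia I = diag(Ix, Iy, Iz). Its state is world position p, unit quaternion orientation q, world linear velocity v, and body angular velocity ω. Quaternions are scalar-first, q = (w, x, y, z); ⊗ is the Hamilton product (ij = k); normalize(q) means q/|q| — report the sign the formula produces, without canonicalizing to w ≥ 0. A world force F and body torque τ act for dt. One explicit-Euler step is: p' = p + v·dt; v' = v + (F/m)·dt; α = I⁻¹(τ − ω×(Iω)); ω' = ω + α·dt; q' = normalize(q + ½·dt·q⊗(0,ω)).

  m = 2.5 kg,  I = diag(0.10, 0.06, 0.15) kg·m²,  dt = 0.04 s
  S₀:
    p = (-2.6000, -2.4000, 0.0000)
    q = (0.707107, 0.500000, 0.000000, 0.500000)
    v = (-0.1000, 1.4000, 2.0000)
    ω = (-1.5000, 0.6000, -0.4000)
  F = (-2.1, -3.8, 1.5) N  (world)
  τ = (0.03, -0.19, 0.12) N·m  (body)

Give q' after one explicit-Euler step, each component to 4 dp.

Hamilton product q⊗(0,ω) = (0.9500000, -1.3606605, -0.1257358, 0.0171572)
q' = normalize(q + ½dt·q⊗(0,ω)) = (0.7257, 0.4725, -0.0025, 0.5001)

q' = (0.7257, 0.4725, -0.0025, 0.5001)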